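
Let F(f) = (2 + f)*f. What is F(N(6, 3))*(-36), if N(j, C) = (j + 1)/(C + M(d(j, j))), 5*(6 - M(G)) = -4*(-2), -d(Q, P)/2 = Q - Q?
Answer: -137340/1369 ≈ -100.32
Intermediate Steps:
d(Q, P) = 0 (d(Q, P) = -2*(Q - Q) = -2*0 = 0)
M(G) = 22/5 (M(G) = 6 - (-4)*(-2)/5 = 6 - ⅕*8 = 6 - 8/5 = 22/5)
N(j, C) = (1 + j)/(22/5 + C) (N(j, C) = (j + 1)/(C + 22/5) = (1 + j)/(22/5 + C))
F(f) = f*(2 + f)
F(N(6, 3))*(-36) = ((5*(1 + 6)/(22 + 5*3))*(2 + 5*(1 + 6)/(22 + 5*3)))*(-36) = ((5*7/(22 + 15))*(2 + 5*7/(22 + 15)))*(-36) = ((5*7/37)*(2 + 5*7/37))*(-36) = ((5*(1/37)*7)*(2 + 5*(1/37)*7))*(-36) = (35*(2 + 35/37)/37)*(-36) = ((35/37)*(109/37))*(-36) = (3815/1369)*(-36) = -137340/1369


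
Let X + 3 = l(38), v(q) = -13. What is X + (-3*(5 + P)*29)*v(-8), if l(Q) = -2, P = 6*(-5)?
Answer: -28280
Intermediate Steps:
P = -30
X = -5 (X = -3 - 2 = -5)
X + (-3*(5 + P)*29)*v(-8) = -5 + (-3*(5 - 30)*29)*(-13) = -5 + (-3*(-25)*29)*(-13) = -5 + (75*29)*(-13) = -5 + 2175*(-13) = -5 - 28275 = -28280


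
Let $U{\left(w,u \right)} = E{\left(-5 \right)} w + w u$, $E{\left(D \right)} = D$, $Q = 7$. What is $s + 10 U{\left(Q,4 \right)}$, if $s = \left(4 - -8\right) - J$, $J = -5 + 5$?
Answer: $-58$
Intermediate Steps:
$J = 0$
$U{\left(w,u \right)} = - 5 w + u w$ ($U{\left(w,u \right)} = - 5 w + w u = - 5 w + u w$)
$s = 12$ ($s = \left(4 - -8\right) - 0 = \left(4 + 8\right) + 0 = 12 + 0 = 12$)
$s + 10 U{\left(Q,4 \right)} = 12 + 10 \cdot 7 \left(-5 + 4\right) = 12 + 10 \cdot 7 \left(-1\right) = 12 + 10 \left(-7\right) = 12 - 70 = -58$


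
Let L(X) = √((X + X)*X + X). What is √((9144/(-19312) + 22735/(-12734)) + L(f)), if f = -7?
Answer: √(-133405782266297 + 59058748530961*√91)/7684969 ≈ 2.6982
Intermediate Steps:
L(X) = √(X + 2*X²) (L(X) = √((2*X)*X + X) = √(2*X² + X) = √(X + 2*X²))
√((9144/(-19312) + 22735/(-12734)) + L(f)) = √((9144/(-19312) + 22735/(-12734)) + √(-7*(1 + 2*(-7)))) = √((9144*(-1/19312) + 22735*(-1/12734)) + √(-7*(1 - 14))) = √((-1143/2414 - 22735/12734) + √(-7*(-13))) = √(-17359313/7684969 + √91)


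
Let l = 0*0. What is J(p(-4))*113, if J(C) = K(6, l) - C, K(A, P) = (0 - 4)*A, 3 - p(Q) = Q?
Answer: -3503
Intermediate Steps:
l = 0
p(Q) = 3 - Q
K(A, P) = -4*A
J(C) = -24 - C (J(C) = -4*6 - C = -24 - C)
J(p(-4))*113 = (-24 - (3 - 1*(-4)))*113 = (-24 - (3 + 4))*113 = (-24 - 1*7)*113 = (-24 - 7)*113 = -31*113 = -3503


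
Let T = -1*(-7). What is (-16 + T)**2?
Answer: 81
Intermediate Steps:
T = 7
(-16 + T)**2 = (-16 + 7)**2 = (-9)**2 = 81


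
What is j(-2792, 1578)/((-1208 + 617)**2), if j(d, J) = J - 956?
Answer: 622/349281 ≈ 0.0017808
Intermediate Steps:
j(d, J) = -956 + J
j(-2792, 1578)/((-1208 + 617)**2) = (-956 + 1578)/((-1208 + 617)**2) = 622/((-591)**2) = 622/349281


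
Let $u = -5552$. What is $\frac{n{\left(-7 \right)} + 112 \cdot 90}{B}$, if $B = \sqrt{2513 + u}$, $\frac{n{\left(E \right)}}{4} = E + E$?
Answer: $- \frac{10024 i \sqrt{3039}}{3039} \approx - 181.83 i$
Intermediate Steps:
$n{\left(E \right)} = 8 E$ ($n{\left(E \right)} = 4 \left(E + E\right) = 4 \cdot 2 E = 8 E$)
$B = i \sqrt{3039}$ ($B = \sqrt{2513 - 5552} = \sqrt{-3039} = i \sqrt{3039} \approx 55.127 i$)
$\frac{n{\left(-7 \right)} + 112 \cdot 90}{B} = \frac{8 \left(-7\right) + 112 \cdot 90}{i \sqrt{3039}} = \left(-56 + 10080\right) \left(- \frac{i \sqrt{3039}}{3039}\right) = 10024 \left(- \frac{i \sqrt{3039}}{3039}\right) = - \frac{10024 i \sqrt{3039}}{3039}$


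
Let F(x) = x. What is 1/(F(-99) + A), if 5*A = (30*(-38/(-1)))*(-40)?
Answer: -1/9219 ≈ -0.00010847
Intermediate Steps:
A = -9120 (A = ((30*(-38/(-1)))*(-40))/5 = ((30*(-38*(-1)))*(-40))/5 = ((30*38)*(-40))/5 = (1140*(-40))/5 = (⅕)*(-45600) = -9120)
1/(F(-99) + A) = 1/(-99 - 9120) = 1/(-9219) = -1/9219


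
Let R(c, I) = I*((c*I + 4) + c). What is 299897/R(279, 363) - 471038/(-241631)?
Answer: 17437883210647/8908036102680 ≈ 1.9575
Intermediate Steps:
R(c, I) = I*(4 + c + I*c) (R(c, I) = I*((I*c + 4) + c) = I*((4 + I*c) + c) = I*(4 + c + I*c))
299897/R(279, 363) - 471038/(-241631) = 299897/((363*(4 + 279 + 363*279))) - 471038/(-241631) = 299897/((363*(4 + 279 + 101277))) - 471038*(-1/241631) = 299897/((363*101560)) + 471038/241631 = 299897/36866280 + 471038/241631 = 17437883210647/8908036102680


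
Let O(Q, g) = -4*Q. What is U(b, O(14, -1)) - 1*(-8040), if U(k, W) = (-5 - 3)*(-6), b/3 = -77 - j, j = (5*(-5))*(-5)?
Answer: 8088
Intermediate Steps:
j = 125 (j = -25*(-5) = 125)
b = -606 (b = 3*(-77 - 1*125) = 3*(-77 - 125) = 3*(-202) = -606)
U(k, W) = 48 (U(k, W) = -8*(-6) = 48)
U(b, O(14, -1)) - 1*(-8040) = 48 - 1*(-8040) = 48 + 8040 = 8088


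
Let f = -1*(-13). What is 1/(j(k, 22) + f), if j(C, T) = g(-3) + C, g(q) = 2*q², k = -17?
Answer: 1/14 ≈ 0.071429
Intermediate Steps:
f = 13
j(C, T) = 18 + C (j(C, T) = 2*(-3)² + C = 2*9 + C = 18 + C)
1/(j(k, 22) + f) = 1/((18 - 17) + 13) = 1/(1 + 13) = 1/14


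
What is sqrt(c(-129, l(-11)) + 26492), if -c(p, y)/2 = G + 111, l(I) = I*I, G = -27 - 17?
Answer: sqrt(26358) ≈ 162.35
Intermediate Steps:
G = -44
l(I) = I**2
c(p, y) = -134 (c(p, y) = -2*(-44 + 111) = -2*67 = -134)
sqrt(c(-129, l(-11)) + 26492) = sqrt(-134 + 26492) = sqrt(26358)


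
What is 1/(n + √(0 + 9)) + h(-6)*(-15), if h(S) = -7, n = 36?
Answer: 4096/39 ≈ 105.03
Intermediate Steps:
1/(n + √(0 + 9)) + h(-6)*(-15) = 1/(36 + √(0 + 9)) - 7*(-15) = 1/(36 + √9) + 105 = 1/(36 + 3) + 105 = 1/39 + 105 = 4096/39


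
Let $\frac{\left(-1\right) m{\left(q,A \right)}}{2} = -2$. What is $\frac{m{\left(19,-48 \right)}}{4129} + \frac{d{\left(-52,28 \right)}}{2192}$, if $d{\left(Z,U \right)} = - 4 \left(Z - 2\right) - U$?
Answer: $\frac{196255}{2262692} \approx 0.086735$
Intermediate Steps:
$m{\left(q,A \right)} = 4$ ($m{\left(q,A \right)} = \left(-2\right) \left(-2\right) = 4$)
$d{\left(Z,U \right)} = 8 - U - 4 Z$ ($d{\left(Z,U \right)} = - 4 \left(-2 + Z\right) - U = \left(8 - 4 Z\right) - U = 8 - U - 4 Z$)
$\frac{m{\left(19,-48 \right)}}{4129} + \frac{d{\left(-52,28 \right)}}{2192} = \frac{4}{4129} + \frac{8 - 28 - -208}{2192} = 4 \cdot \frac{1}{4129} + \left(8 - 28 + 208\right) \frac{1}{2192} = \frac{4}{4129} + 188 \cdot \frac{1}{2192} = \frac{4}{4129} + \frac{47}{548} = \frac{196255}{2262692}$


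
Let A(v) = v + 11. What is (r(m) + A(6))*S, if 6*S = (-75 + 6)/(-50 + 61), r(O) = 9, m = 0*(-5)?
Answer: -299/11 ≈ -27.182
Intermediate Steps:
m = 0
A(v) = 11 + v
S = -23/22 (S = ((-75 + 6)/(-50 + 61))/6 = (-69/11)/6 = (-69*1/11)/6 = (⅙)*(-69/11) = -23/22 ≈ -1.0455)
(r(m) + A(6))*S = (9 + (11 + 6))*(-23/22) = (9 + 17)*(-23/22) = 26*(-23/22) = -299/11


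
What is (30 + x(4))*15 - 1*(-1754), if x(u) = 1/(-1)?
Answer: 2189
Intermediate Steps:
x(u) = -1
(30 + x(4))*15 - 1*(-1754) = (30 - 1)*15 - 1*(-1754) = 29*15 + 1754 = 435 + 1754 = 2189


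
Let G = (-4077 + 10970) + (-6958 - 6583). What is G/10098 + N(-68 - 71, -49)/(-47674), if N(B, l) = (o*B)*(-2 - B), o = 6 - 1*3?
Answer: 3938665/7294122 ≈ 0.53998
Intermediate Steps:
o = 3 (o = 6 - 3 = 3)
G = -6648 (G = 6893 - 13541 = -6648)
N(B, l) = 3*B*(-2 - B) (N(B, l) = (3*B)*(-2 - B) = 3*B*(-2 - B))
G/10098 + N(-68 - 71, -49)/(-47674) = -6648/10098 - 3*(-68 - 71)*(2 + (-68 - 71))/(-47674) = -6648*1/10098 - 3*(-139)*(2 - 139)*(-1/47674) = -1108/1683 - 3*(-139)*(-137)*(-1/47674) = -1108/1683 - 57129*(-1/47674) = -1108/1683 + 57129/47674 = 3938665/7294122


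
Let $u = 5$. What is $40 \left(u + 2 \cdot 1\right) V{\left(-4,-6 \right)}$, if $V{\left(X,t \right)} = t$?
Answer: $-1680$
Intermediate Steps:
$40 \left(u + 2 \cdot 1\right) V{\left(-4,-6 \right)} = 40 \left(5 + 2 \cdot 1\right) \left(-6\right) = 40 \left(5 + 2\right) \left(-6\right) = 40 \cdot 7 \left(-6\right) = 280 \left(-6\right) = -1680$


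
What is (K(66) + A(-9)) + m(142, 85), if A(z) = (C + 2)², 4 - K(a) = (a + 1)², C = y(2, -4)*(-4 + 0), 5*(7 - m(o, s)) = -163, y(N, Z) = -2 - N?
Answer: -20607/5 ≈ -4121.4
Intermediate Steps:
m(o, s) = 198/5 (m(o, s) = 7 - ⅕*(-163) = 7 + 163/5 = 198/5)
C = 16 (C = (-2 - 1*2)*(-4 + 0) = (-2 - 2)*(-4) = -4*(-4) = 16)
K(a) = 4 - (1 + a)² (K(a) = 4 - (a + 1)² = 4 - (1 + a)²)
A(z) = 324 (A(z) = (16 + 2)² = 18² = 324)
(K(66) + A(-9)) + m(142, 85) = ((4 - (1 + 66)²) + 324) + 198/5 = ((4 - 1*67²) + 324) + 198/5 = ((4 - 1*4489) + 324) + 198/5 = ((4 - 4489) + 324) + 198/5 = (-4485 + 324) + 198/5 = -4161 + 198/5 = -20607/5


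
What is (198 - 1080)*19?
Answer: -16758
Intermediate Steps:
(198 - 1080)*19 = -882*19 = -16758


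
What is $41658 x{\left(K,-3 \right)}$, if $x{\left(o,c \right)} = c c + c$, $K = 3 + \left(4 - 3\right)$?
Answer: $249948$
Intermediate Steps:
$K = 4$ ($K = 3 + \left(4 - 3\right) = 3 + 1 = 4$)
$x{\left(o,c \right)} = c + c^{2}$ ($x{\left(o,c \right)} = c^{2} + c = c + c^{2}$)
$41658 x{\left(K,-3 \right)} = 41658 \left(- 3 \left(1 - 3\right)\right) = 41658 \left(\left(-3\right) \left(-2\right)\right) = 41658 \cdot 6 = 249948$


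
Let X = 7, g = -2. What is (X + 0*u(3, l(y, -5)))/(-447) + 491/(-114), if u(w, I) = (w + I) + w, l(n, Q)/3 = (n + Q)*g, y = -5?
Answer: -24475/5662 ≈ -4.3227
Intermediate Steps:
l(n, Q) = -6*Q - 6*n (l(n, Q) = 3*((n + Q)*(-2)) = 3*((Q + n)*(-2)) = 3*(-2*Q - 2*n) = -6*Q - 6*n)
u(w, I) = I + 2*w (u(w, I) = (I + w) + w = I + 2*w)
(X + 0*u(3, l(y, -5)))/(-447) + 491/(-114) = (7 + 0*((-6*(-5) - 6*(-5)) + 2*3))/(-447) + 491/(-114) = (7 + 0*((30 + 30) + 6))*(-1/447) + 491*(-1/114) = (7 + 0*(60 + 6))*(-1/447) - 491/114 = (7 + 0*66)*(-1/447) - 491/114 = (7 + 0)*(-1/447) - 491/114 = 7*(-1/447) - 491/114 = -7/447 - 491/114 = -24475/5662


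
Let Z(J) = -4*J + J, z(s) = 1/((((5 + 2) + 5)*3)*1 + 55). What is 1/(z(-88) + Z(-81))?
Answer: 91/22114 ≈ 0.0041150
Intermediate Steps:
z(s) = 1/91 (z(s) = 1/(((7 + 5)*3)*1 + 55) = 1/((12*3)*1 + 55) = 1/(36*1 + 55) = 1/(36 + 55) = 1/91)
Z(J) = -3*J
1/(z(-88) + Z(-81)) = 1/(1/91 - 3*(-81)) = 1/(1/91 + 243) = 1/(22114/91) = 91/22114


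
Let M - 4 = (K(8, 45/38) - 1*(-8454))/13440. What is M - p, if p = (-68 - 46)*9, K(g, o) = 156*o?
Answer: 1566577/1520 ≈ 1030.6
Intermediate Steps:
M = 7057/1520 (M = 4 + (156*(45/38) - 1*(-8454))/13440 = 4 + (156*(45*(1/38)) + 8454)*(1/13440) = 4 + (156*(45/38) + 8454)*(1/13440) = 4 + (3510/19 + 8454)*(1/13440) = 4 + (164136/19)*(1/13440) = 4 + 977/1520 = 7057/1520 ≈ 4.6428)
p = -1026 (p = -114*9 = -1026)
M - p = 7057/1520 - 1*(-1026) = 7057/1520 + 1026 = 1566577/1520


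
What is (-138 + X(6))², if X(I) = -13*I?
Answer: 46656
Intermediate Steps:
(-138 + X(6))² = (-138 - 13*6)² = (-138 - 78)² = (-216)² = 46656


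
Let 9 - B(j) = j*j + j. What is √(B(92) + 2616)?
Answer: 3*I*√659 ≈ 77.013*I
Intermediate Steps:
B(j) = 9 - j - j² (B(j) = 9 - (j*j + j) = 9 - (j² + j) = 9 - (j + j²) = 9 + (-j - j²) = 9 - j - j²)
√(B(92) + 2616) = √((9 - 1*92 - 1*92²) + 2616) = √((9 - 92 - 1*8464) + 2616) = √((9 - 92 - 8464) + 2616) = √(-8547 + 2616) = √(-5931) = 3*I*√659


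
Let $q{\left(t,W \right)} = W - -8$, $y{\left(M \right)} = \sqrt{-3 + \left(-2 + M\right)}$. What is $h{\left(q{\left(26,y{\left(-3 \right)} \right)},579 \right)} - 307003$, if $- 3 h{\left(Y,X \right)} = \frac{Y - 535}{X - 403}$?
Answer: $- \frac{162097057}{528} - \frac{i \sqrt{2}}{264} \approx -3.07 \cdot 10^{5} - 0.0053569 i$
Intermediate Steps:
$y{\left(M \right)} = \sqrt{-5 + M}$
$q{\left(t,W \right)} = 8 + W$ ($q{\left(t,W \right)} = W + 8 = 8 + W$)
$h{\left(Y,X \right)} = - \frac{-535 + Y}{3 \left(-403 + X\right)}$ ($h{\left(Y,X \right)} = - \frac{\left(Y - 535\right) \frac{1}{X - 403}}{3} = - \frac{\left(-535 + Y\right) \frac{1}{-403 + X}}{3} = - \frac{\frac{1}{-403 + X} \left(-535 + Y\right)}{3} = - \frac{-535 + Y}{3 \left(-403 + X\right)}$)
$h{\left(q{\left(26,y{\left(-3 \right)} \right)},579 \right)} - 307003 = \frac{535 - \left(8 + \sqrt{-5 - 3}\right)}{3 \left(-403 + 579\right)} - 307003 = \frac{535 - \left(8 + \sqrt{-8}\right)}{3 \cdot 176} - 307003 = \frac{1}{3} \cdot \frac{1}{176} \left(535 - \left(8 + 2 i \sqrt{2}\right)\right) - 307003 = \frac{1}{3} \cdot \frac{1}{176} \left(527 - 2 i \sqrt{2}\right) - 307003 = \left(\frac{527}{528} - \frac{i \sqrt{2}}{264}\right) - 307003 = - \frac{162097057}{528} - \frac{i \sqrt{2}}{264}$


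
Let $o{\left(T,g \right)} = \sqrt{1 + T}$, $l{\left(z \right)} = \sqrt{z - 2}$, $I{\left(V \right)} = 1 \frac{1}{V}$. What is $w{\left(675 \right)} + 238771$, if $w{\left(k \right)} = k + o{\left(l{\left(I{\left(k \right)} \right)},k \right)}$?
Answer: $239446 + \frac{\sqrt{225 + 5 i \sqrt{4047}}}{15} \approx 2.3945 \cdot 10^{5} + 0.60482 i$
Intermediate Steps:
$I{\left(V \right)} = \frac{1}{V}$
$l{\left(z \right)} = \sqrt{-2 + z}$
$w{\left(k \right)} = k + \sqrt{1 + \sqrt{-2 + \frac{1}{k}}}$
$w{\left(675 \right)} + 238771 = \left(675 + \sqrt{1 + \sqrt{-2 + \frac{1}{675}}}\right) + 238771 = \left(675 + \sqrt{1 + \sqrt{- \frac{1349}{675}}}\right) + 238771 = \left(675 + \sqrt{1 + \frac{i \sqrt{4047}}{45}}\right) + 238771 = 239446 + \sqrt{1 + \frac{i \sqrt{4047}}{45}}$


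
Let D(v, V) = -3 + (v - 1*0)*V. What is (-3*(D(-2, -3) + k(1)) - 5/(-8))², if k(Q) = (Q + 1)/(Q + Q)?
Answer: 8281/64 ≈ 129.39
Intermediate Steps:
D(v, V) = -3 + V*v (D(v, V) = -3 + (v + 0)*V = -3 + v*V = -3 + V*v)
k(Q) = (1 + Q)/(2*Q) (k(Q) = (1 + Q)/((2*Q)) = (1 + Q)*(1/(2*Q)) = (1 + Q)/(2*Q))
(-3*(D(-2, -3) + k(1)) - 5/(-8))² = (-3*((-3 - 3*(-2)) + (½)*(1 + 1)/1) - 5/(-8))² = (-3*((-3 + 6) + (½)*1*2) - 5*(-⅛))² = (-3*(3 + 1) + 5/8)² = (-3*4 + 5/8)² = (-12 + 5/8)² = (-91/8)² = 8281/64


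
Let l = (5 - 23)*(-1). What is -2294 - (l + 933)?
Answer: -3245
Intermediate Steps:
l = 18 (l = -18*(-1) = 18)
-2294 - (l + 933) = -2294 - (18 + 933) = -2294 - 1*951 = -2294 - 951 = -3245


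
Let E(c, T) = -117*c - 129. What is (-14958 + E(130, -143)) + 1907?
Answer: -28390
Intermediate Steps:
E(c, T) = -129 - 117*c
(-14958 + E(130, -143)) + 1907 = (-14958 + (-129 - 117*130)) + 1907 = (-14958 + (-129 - 15210)) + 1907 = (-14958 - 15339) + 1907 = -30297 + 1907 = -28390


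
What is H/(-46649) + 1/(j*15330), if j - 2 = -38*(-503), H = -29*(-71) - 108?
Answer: -571737147631/13670409213720 ≈ -0.041823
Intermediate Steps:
H = 1951 (H = 2059 - 108 = 1951)
j = 19116 (j = 2 - 38*(-503) = 2 + 19114 = 19116)
H/(-46649) + 1/(j*15330) = 1951/(-46649) + 1/(19116*15330) = 1951*(-1/46649) + (1/19116)*(1/15330) = -1951/46649 + 1/293048280 = -571737147631/13670409213720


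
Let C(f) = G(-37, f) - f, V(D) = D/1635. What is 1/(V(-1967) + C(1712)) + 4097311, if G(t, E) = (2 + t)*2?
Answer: 11945861819372/2915537 ≈ 4.0973e+6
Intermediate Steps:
V(D) = D/1635 (V(D) = D*(1/1635) = D/1635)
G(t, E) = 4 + 2*t
C(f) = -70 - f (C(f) = (4 + 2*(-37)) - f = (4 - 74) - f = -70 - f)
1/(V(-1967) + C(1712)) + 4097311 = 1/((1/1635)*(-1967) + (-70 - 1*1712)) + 4097311 = 1/(-1967/1635 + (-70 - 1712)) + 4097311 = 1/(-1967/1635 - 1782) + 4097311 = 1/(-2915537/1635) + 4097311 = -1635/2915537 + 4097311 = 11945861819372/2915537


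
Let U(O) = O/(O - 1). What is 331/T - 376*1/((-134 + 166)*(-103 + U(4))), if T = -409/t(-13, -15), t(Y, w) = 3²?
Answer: -3576711/498980 ≈ -7.1680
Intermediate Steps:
U(O) = O/(-1 + O)
t(Y, w) = 9
T = -409/9 ≈ -45.444
331/T - 376*1/((-134 + 166)*(-103 + U(4))) = 331/(-409/9) - 376*1/((-134 + 166)*(-103 + 4/(-1 + 4))) = 331*(-9/409) - 376*1/(32*(-103 + 4/3)) = -2979/409 - 376*1/(32*(-103 + 4*(⅓))) = -2979/409 - 376*1/(32*(-103 + 4/3)) = -2979/409 - 376/((-305/3*32)) = -2979/409 - 376/(-9760/3) = -2979/409 - 376*(-3/9760) = -2979/409 + 141/1220 = -3576711/498980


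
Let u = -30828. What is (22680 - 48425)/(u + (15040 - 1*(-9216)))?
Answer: 25745/6572 ≈ 3.9174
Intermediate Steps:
(22680 - 48425)/(u + (15040 - 1*(-9216))) = (22680 - 48425)/(-30828 + (15040 - 1*(-9216))) = -25745/(-30828 + (15040 + 9216)) = -25745/(-30828 + 24256) = -25745/(-6572) = -25745*(-1/6572) = 25745/6572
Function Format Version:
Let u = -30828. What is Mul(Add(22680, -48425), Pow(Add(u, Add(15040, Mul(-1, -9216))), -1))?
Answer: Rational(25745, 6572) ≈ 3.9174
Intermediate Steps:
Mul(Add(22680, -48425), Pow(Add(u, Add(15040, Mul(-1, -9216))), -1)) = Mul(Add(22680, -48425), Pow(Add(-30828, Add(15040, Mul(-1, -9216))), -1)) = Mul(-25745, Pow(Add(-30828, Add(15040, 9216)), -1)) = Mul(-25745, Pow(Add(-30828, 24256), -1)) = Mul(-25745, Pow(-6572, -1)) = Mul(-25745, Rational(-1, 6572)) = Rational(25745, 6572)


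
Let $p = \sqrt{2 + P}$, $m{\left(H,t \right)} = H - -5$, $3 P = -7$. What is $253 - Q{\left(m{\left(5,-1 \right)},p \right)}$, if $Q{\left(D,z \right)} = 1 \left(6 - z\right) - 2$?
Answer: $249 + \frac{i \sqrt{3}}{3} \approx 249.0 + 0.57735 i$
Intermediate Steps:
$P = - \frac{7}{3}$ ($P = \frac{1}{3} \left(-7\right) = - \frac{7}{3} \approx -2.3333$)
$m{\left(H,t \right)} = 5 + H$ ($m{\left(H,t \right)} = H + 5 = 5 + H$)
$p = \frac{i \sqrt{3}}{3}$ ($p = \sqrt{2 - \frac{7}{3}} = \sqrt{- \frac{1}{3}} = \frac{i \sqrt{3}}{3} \approx 0.57735 i$)
$Q{\left(D,z \right)} = 4 - z$ ($Q{\left(D,z \right)} = \left(6 - z\right) - 2 = 4 - z$)
$253 - Q{\left(m{\left(5,-1 \right)},p \right)} = 253 - \left(4 - \frac{i \sqrt{3}}{3}\right) = 249 + \frac{i \sqrt{3}}{3}$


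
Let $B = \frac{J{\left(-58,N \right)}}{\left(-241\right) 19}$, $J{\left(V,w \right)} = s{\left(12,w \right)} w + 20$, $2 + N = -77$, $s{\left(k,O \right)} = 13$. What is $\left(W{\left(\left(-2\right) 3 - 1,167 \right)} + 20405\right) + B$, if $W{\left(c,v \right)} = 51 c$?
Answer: $\frac{4831621}{241} \approx 20048.0$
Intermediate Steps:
$N = -79$ ($N = -2 - 77 = -79$)
$J{\left(V,w \right)} = 20 + 13 w$ ($J{\left(V,w \right)} = 13 w + 20 = 20 + 13 w$)
$B = \frac{53}{241}$ ($B = \frac{20 + 13 \left(-79\right)}{\left(-241\right) 19} = \frac{20 - 1027}{-4579} = \left(-1007\right) \left(- \frac{1}{4579}\right) = \frac{53}{241} \approx 0.21992$)
$\left(W{\left(\left(-2\right) 3 - 1,167 \right)} + 20405\right) + B = \left(51 \left(\left(-2\right) 3 - 1\right) + 20405\right) + \frac{53}{241} = \left(51 \left(-6 - 1\right) + 20405\right) + \frac{53}{241} = \left(51 \left(-7\right) + 20405\right) + \frac{53}{241} = \left(-357 + 20405\right) + \frac{53}{241} = 20048 + \frac{53}{241} = \frac{4831621}{241}$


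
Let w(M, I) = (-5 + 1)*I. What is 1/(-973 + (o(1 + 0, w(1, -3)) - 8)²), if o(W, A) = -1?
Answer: -1/892 ≈ -0.0011211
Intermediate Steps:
w(M, I) = -4*I
1/(-973 + (o(1 + 0, w(1, -3)) - 8)²) = 1/(-973 + (-1 - 8)²) = 1/(-973 + (-9)²) = 1/(-973 + 81) = 1/(-892) = -1/892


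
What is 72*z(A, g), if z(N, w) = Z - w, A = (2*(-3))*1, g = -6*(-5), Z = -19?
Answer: -3528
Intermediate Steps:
g = 30
A = -6 (A = -6*1 = -6)
z(N, w) = -19 - w
72*z(A, g) = 72*(-19 - 1*30) = 72*(-19 - 30) = 72*(-49) = -3528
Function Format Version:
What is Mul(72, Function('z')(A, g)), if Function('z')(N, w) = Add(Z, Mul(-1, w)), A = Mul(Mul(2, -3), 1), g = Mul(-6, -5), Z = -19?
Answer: -3528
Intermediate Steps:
g = 30
A = -6 (A = Mul(-6, 1) = -6)
Function('z')(N, w) = Add(-19, Mul(-1, w))
Mul(72, Function('z')(A, g)) = Mul(72, Add(-19, Mul(-1, 30))) = Mul(72, Add(-19, -30)) = Mul(72, -49) = -3528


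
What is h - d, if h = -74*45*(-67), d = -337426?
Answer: 560536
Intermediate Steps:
h = 223110 (h = -3330*(-67) = 223110)
h - d = 223110 - 1*(-337426) = 223110 + 337426 = 560536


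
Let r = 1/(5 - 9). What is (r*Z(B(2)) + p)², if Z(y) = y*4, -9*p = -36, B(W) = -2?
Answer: 36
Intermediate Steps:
p = 4 (p = -⅑*(-36) = 4)
Z(y) = 4*y
r = -¼ (r = 1/(-4) = -¼ ≈ -0.25000)
(r*Z(B(2)) + p)² = (-(-2) + 4)² = (-¼*(-8) + 4)² = (2 + 4)² = 6² = 36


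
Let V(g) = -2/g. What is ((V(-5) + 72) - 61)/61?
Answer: 57/305 ≈ 0.18689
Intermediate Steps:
((V(-5) + 72) - 61)/61 = ((-2/(-5) + 72) - 61)/61 = ((-2*(-1/5) + 72) - 61)/61 = ((2/5 + 72) - 61)/61 = (362/5 - 61)/61 = (1/61)*(57/5) = 57/305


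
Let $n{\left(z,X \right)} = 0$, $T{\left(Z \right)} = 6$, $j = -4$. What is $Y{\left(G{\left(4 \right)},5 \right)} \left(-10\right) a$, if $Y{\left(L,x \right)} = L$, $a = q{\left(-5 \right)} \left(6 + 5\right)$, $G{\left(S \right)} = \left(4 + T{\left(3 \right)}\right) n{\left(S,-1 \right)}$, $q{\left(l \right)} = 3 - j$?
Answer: $0$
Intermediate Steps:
$q{\left(l \right)} = 7$ ($q{\left(l \right)} = 3 - -4 = 3 + 4 = 7$)
$G{\left(S \right)} = 0$ ($G{\left(S \right)} = \left(4 + 6\right) 0 = 10 \cdot 0 = 0$)
$a = 77$ ($a = 7 \left(6 + 5\right) = 7 \cdot 11 = 77$)
$Y{\left(G{\left(4 \right)},5 \right)} \left(-10\right) a = 0 \left(-10\right) 77 = 0 \cdot 77 = 0$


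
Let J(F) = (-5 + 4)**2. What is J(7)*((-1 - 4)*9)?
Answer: -45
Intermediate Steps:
J(F) = 1 (J(F) = (-1)**2 = 1)
J(7)*((-1 - 4)*9) = 1*((-1 - 4)*9) = 1*(-5*9) = 1*(-45) = -45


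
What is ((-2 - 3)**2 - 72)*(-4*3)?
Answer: 564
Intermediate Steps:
((-2 - 3)**2 - 72)*(-4*3) = ((-5)**2 - 72)*(-12) = (25 - 72)*(-12) = -47*(-12) = 564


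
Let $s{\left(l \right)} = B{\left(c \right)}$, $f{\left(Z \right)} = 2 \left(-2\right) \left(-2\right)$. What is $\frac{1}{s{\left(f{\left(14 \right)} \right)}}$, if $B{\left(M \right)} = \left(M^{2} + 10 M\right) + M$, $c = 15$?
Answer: $\frac{1}{390} \approx 0.0025641$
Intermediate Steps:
$f{\left(Z \right)} = 8$ ($f{\left(Z \right)} = \left(-4\right) \left(-2\right) = 8$)
$B{\left(M \right)} = M^{2} + 11 M$
$s{\left(l \right)} = 390$ ($s{\left(l \right)} = 15 \left(11 + 15\right) = 15 \cdot 26 = 390$)
$\frac{1}{s{\left(f{\left(14 \right)} \right)}} = \frac{1}{390}$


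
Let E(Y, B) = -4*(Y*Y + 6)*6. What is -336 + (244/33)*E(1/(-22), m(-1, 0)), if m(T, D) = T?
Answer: -1864856/1331 ≈ -1401.1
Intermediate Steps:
E(Y, B) = -144 - 24*Y**2 (E(Y, B) = -4*(Y**2 + 6)*6 = -4*(6 + Y**2)*6 = (-24 - 4*Y**2)*6 = -144 - 24*Y**2)
-336 + (244/33)*E(1/(-22), m(-1, 0)) = -336 + (244/33)*(-144 - 24*(1/(-22))**2) = -336 + (244*(1/33))*(-144 - 24*(-1/22)**2) = -336 + 244*(-144 - 24*1/484)/33 = -336 + 244*(-144 - 6/121)/33 = -336 + (244/33)*(-17430/121) = -336 - 1417640/1331 = -1864856/1331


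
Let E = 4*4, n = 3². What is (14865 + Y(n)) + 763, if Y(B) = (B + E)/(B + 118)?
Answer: 1984781/127 ≈ 15628.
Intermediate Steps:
n = 9
E = 16
Y(B) = (16 + B)/(118 + B) (Y(B) = (B + 16)/(B + 118) = (16 + B)/(118 + B))
(14865 + Y(n)) + 763 = (14865 + (16 + 9)/(118 + 9)) + 763 = (14865 + 25/127) + 763 = 1887880/127 + 763 = 1984781/127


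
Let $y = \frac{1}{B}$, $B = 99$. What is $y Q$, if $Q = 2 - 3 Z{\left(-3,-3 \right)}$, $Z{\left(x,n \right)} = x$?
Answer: $\frac{1}{9} \approx 0.11111$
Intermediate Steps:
$Q = 11$ ($Q = 2 - -9 = 2 + 9 = 11$)
$y = \frac{1}{99} \approx 0.010101$
$y Q = \frac{1}{99} \cdot 11 = \frac{1}{9}$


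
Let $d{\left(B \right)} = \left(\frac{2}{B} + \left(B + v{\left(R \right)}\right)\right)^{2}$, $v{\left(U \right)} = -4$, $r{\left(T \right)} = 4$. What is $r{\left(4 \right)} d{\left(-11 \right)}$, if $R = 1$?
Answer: $\frac{111556}{121} \approx 921.95$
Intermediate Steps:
$d{\left(B \right)} = \left(-4 + B + \frac{2}{B}\right)^{2}$ ($d{\left(B \right)} = \left(\frac{2}{B} + \left(B - 4\right)\right)^{2} = \left(\frac{2}{B} + \left(-4 + B\right)\right)^{2} = \left(-4 + B + \frac{2}{B}\right)^{2}$)
$r{\left(4 \right)} d{\left(-11 \right)} = 4 \frac{\left(2 + \left(-11\right)^{2} - -44\right)^{2}}{121} = 4 \frac{\left(2 + 121 + 44\right)^{2}}{121} = 4 \frac{167^{2}}{121} = 4 \cdot \frac{1}{121} \cdot 27889 = 4 \cdot \frac{27889}{121} = \frac{111556}{121}$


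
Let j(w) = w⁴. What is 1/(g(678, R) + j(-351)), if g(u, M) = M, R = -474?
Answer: 1/15178485927 ≈ 6.5883e-11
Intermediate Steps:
1/(g(678, R) + j(-351)) = 1/(-474 + (-351)⁴) = 1/(-474 + 15178486401) = 1/15178485927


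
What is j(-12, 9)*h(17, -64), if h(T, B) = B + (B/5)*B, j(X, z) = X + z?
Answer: -11328/5 ≈ -2265.6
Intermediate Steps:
h(T, B) = B + B²/5 (h(T, B) = B + (B*(⅕))*B = B + (B/5)*B = B + B²/5)
j(-12, 9)*h(17, -64) = (-12 + 9)*((⅕)*(-64)*(5 - 64)) = -3*(-64)*(-59)/5 = -3*3776/5 = -11328/5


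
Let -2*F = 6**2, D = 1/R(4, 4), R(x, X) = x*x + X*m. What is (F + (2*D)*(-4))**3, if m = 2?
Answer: -166375/27 ≈ -6162.0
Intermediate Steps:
R(x, X) = x**2 + 2*X (R(x, X) = x*x + X*2 = x**2 + 2*X)
D = 1/24 (D = 1/(4**2 + 2*4) = 1/(16 + 8) = 1/24 ≈ 0.041667)
F = -18 (F = -1/2*6**2 = -1/2*36 = -18)
(F + (2*D)*(-4))**3 = (-18 + (2*(1/24))*(-4))**3 = (-18 + (1/12)*(-4))**3 = (-18 - 1/3)**3 = (-55/3)**3 = -166375/27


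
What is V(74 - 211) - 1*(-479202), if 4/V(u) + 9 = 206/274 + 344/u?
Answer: 353171600/737 ≈ 4.7920e+5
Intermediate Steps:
V(u) = 4/(-1130/137 + 344/u) (V(u) = 4/(-9 + (206/274 + 344/u)) = 4/(-9 + (206*(1/274) + 344/u)) = 4/(-9 + (103/137 + 344/u)) = 4/(-1130/137 + 344/u))
V(74 - 211) - 1*(-479202) = -274*(74 - 211)/(-23564 + 565*(74 - 211)) - 1*(-479202) = -274*(-137)/(-23564 + 565*(-137)) + 479202 = -274*(-137)/(-23564 - 77405) + 479202 = -274*(-137)/(-100969) + 479202 = -274*(-137)*(-1/100969) + 479202 = -274/737 + 479202 = 353171600/737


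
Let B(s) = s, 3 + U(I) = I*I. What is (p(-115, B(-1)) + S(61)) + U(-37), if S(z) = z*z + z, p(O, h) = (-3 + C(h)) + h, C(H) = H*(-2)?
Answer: 5146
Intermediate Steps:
C(H) = -2*H
U(I) = -3 + I² (U(I) = -3 + I*I = -3 + I²)
p(O, h) = -3 - h (p(O, h) = (-3 - 2*h) + h = -3 - h)
S(z) = z + z² (S(z) = z² + z = z + z²)
(p(-115, B(-1)) + S(61)) + U(-37) = ((-3 - 1*(-1)) + 61*(1 + 61)) + (-3 + (-37)²) = ((-3 + 1) + 61*62) + (-3 + 1369) = (-2 + 3782) + 1366 = 3780 + 1366 = 5146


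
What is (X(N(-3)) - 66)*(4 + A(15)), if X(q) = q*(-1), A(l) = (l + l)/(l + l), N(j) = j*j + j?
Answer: -360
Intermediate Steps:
N(j) = j + j² (N(j) = j² + j = j + j²)
A(l) = 1 (A(l) = (2*l)/((2*l)) = (2*l)*(1/(2*l)) = 1)
X(q) = -q
(X(N(-3)) - 66)*(4 + A(15)) = (-(-3)*(1 - 3) - 66)*(4 + 1) = (-(-3)*(-2) - 66)*5 = (-1*6 - 66)*5 = (-6 - 66)*5 = -72*5 = -360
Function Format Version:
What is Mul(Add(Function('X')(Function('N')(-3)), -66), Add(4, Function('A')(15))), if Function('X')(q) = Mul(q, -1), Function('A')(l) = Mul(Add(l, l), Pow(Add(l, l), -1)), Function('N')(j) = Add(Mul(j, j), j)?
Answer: -360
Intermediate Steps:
Function('N')(j) = Add(j, Pow(j, 2)) (Function('N')(j) = Add(Pow(j, 2), j) = Add(j, Pow(j, 2)))
Function('A')(l) = 1 (Function('A')(l) = Mul(Mul(2, l), Pow(Mul(2, l), -1)) = Mul(Mul(2, l), Mul(Rational(1, 2), Pow(l, -1))) = 1)
Function('X')(q) = Mul(-1, q)
Mul(Add(Function('X')(Function('N')(-3)), -66), Add(4, Function('A')(15))) = Mul(Add(Mul(-1, Mul(-3, Add(1, -3))), -66), Add(4, 1)) = Mul(Add(Mul(-1, Mul(-3, -2)), -66), 5) = Mul(Add(Mul(-1, 6), -66), 5) = Mul(Add(-6, -66), 5) = Mul(-72, 5) = -360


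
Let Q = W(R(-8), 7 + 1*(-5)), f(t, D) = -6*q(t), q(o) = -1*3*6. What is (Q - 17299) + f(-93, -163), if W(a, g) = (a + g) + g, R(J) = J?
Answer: -17195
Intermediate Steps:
q(o) = -18 (q(o) = -3*6 = -18)
f(t, D) = 108 (f(t, D) = -6*(-18) = 108)
W(a, g) = a + 2*g
Q = -4 (Q = -8 + 2*(7 + 1*(-5)) = -8 + 2*(7 - 5) = -8 + 2*2 = -8 + 4 = -4)
(Q - 17299) + f(-93, -163) = (-4 - 17299) + 108 = -17303 + 108 = -17195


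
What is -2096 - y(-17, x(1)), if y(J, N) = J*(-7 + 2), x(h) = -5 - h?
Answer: -2181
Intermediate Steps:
y(J, N) = -5*J (y(J, N) = J*(-5) = -5*J)
-2096 - y(-17, x(1)) = -2096 - (-5)*(-17) = -2096 - 1*85 = -2096 - 85 = -2181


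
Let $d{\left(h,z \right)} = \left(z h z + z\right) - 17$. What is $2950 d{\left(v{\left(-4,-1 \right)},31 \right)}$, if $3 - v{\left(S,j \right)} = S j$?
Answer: $-2793650$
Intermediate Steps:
$v{\left(S,j \right)} = 3 - S j$
$d{\left(h,z \right)} = -17 + z + h z^{2}$ ($d{\left(h,z \right)} = \left(h z z + z\right) - 17 = \left(h z^{2} + z\right) - 17 = \left(z + h z^{2}\right) - 17 = -17 + z + h z^{2}$)
$2950 d{\left(v{\left(-4,-1 \right)},31 \right)} = 2950 \left(-17 + 31 + \left(3 - \left(-4\right) \left(-1\right)\right) 31^{2}\right) = 2950 \left(-17 + 31 + \left(3 - 4\right) 961\right) = 2950 \left(-17 + 31 - 961\right) = 2950 \left(-947\right) = -2793650$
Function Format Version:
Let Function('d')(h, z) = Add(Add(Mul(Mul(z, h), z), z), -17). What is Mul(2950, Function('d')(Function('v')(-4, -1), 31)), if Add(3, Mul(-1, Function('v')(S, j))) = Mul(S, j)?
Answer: -2793650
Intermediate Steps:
Function('v')(S, j) = Add(3, Mul(-1, S, j)) (Function('v')(S, j) = Add(3, Mul(-1, Mul(S, j))) = Add(3, Mul(-1, S, j)))
Function('d')(h, z) = Add(-17, z, Mul(h, Pow(z, 2))) (Function('d')(h, z) = Add(Add(Mul(Mul(h, z), z), z), -17) = Add(Add(Mul(h, Pow(z, 2)), z), -17) = Add(Add(z, Mul(h, Pow(z, 2))), -17) = Add(-17, z, Mul(h, Pow(z, 2))))
Mul(2950, Function('d')(Function('v')(-4, -1), 31)) = Mul(2950, Add(-17, 31, Mul(Add(3, Mul(-1, -4, -1)), Pow(31, 2)))) = Mul(2950, Add(-17, 31, Mul(Add(3, -4), 961))) = Mul(2950, Add(-17, 31, Mul(-1, 961))) = Mul(2950, Add(-17, 31, -961)) = Mul(2950, -947) = -2793650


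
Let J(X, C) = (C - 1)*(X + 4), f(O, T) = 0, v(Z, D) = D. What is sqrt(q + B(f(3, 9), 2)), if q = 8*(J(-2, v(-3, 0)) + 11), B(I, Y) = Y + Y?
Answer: 2*sqrt(19) ≈ 8.7178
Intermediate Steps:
B(I, Y) = 2*Y
J(X, C) = (-1 + C)*(4 + X)
q = 72 (q = 8*((-4 - 1*(-2) + 4*0 + 0*(-2)) + 11) = 8*((-4 + 2 + 0 + 0) + 11) = 8*(-2 + 11) = 8*9 = 72)
sqrt(q + B(f(3, 9), 2)) = sqrt(72 + 2*2) = sqrt(72 + 4) = sqrt(76) = 2*sqrt(19)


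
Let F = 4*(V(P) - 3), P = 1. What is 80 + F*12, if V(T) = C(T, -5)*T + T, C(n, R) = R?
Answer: -256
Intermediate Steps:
V(T) = -4*T (V(T) = -5*T + T = -4*T)
F = -28 (F = 4*(-4*1 - 3) = 4*(-4 - 3) = 4*(-7) = -28)
80 + F*12 = 80 - 28*12 = 80 - 336 = -256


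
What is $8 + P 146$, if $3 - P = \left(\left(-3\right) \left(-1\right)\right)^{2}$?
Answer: $-868$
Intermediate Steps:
$P = -6$ ($P = 3 - \left(\left(-3\right) \left(-1\right)\right)^{2} = 3 - 3^{2} = 3 - 9 = -6$)
$8 + P 146 = 8 - 876 = -868$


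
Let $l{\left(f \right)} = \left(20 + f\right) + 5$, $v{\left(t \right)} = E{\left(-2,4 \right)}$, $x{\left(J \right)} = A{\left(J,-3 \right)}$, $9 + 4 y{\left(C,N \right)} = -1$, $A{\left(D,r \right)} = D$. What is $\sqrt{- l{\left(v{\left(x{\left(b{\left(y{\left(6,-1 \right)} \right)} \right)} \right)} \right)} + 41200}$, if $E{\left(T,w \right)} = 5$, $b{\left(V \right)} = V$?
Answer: $\sqrt{41170} \approx 202.9$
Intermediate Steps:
$y{\left(C,N \right)} = - \frac{5}{2}$ ($y{\left(C,N \right)} = - \frac{9}{4} + \frac{1}{4} \left(-1\right) = - \frac{9}{4} - \frac{1}{4} = - \frac{5}{2}$)
$x{\left(J \right)} = J$
$v{\left(t \right)} = 5$
$l{\left(f \right)} = 25 + f$
$\sqrt{- l{\left(v{\left(x{\left(b{\left(y{\left(6,-1 \right)} \right)} \right)} \right)} \right)} + 41200} = \sqrt{- (25 + 5) + 41200} = \sqrt{\left(-1\right) 30 + 41200} = \sqrt{-30 + 41200} = \sqrt{41170}$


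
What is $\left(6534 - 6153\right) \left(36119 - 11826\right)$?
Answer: $9255633$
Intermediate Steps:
$\left(6534 - 6153\right) \left(36119 - 11826\right) = 381 \cdot 24293 = 9255633$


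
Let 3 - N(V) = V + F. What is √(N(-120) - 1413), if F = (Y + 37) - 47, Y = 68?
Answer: 2*I*√337 ≈ 36.715*I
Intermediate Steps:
F = 58 (F = (68 + 37) - 47 = 105 - 47 = 58)
N(V) = -55 - V (N(V) = 3 - (V + 58) = 3 - (58 + V) = 3 + (-58 - V) = -55 - V)
√(N(-120) - 1413) = √((-55 - 1*(-120)) - 1413) = √((-55 + 120) - 1413) = √(65 - 1413) = √(-1348) = 2*I*√337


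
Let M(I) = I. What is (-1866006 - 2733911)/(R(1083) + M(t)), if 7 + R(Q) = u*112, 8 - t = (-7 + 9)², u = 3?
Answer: -4599917/333 ≈ -13814.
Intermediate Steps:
t = 4 (t = 8 - (-7 + 9)² = 8 - 1*2² = 8 - 1*4 = 8 - 4 = 4)
R(Q) = 329 (R(Q) = -7 + 3*112 = -7 + 336 = 329)
(-1866006 - 2733911)/(R(1083) + M(t)) = (-1866006 - 2733911)/(329 + 4) = -4599917/333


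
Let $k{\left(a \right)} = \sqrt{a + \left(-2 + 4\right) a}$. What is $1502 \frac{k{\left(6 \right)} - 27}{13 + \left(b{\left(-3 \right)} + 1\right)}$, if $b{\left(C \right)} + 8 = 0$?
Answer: $-6759 + 751 \sqrt{2} \approx -5696.9$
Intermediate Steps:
$b{\left(C \right)} = -8$ ($b{\left(C \right)} = -8 + 0 = -8$)
$k{\left(a \right)} = \sqrt{3} \sqrt{a}$ ($k{\left(a \right)} = \sqrt{a + 2 a} = \sqrt{3 a} = \sqrt{3} \sqrt{a}$)
$1502 \frac{k{\left(6 \right)} - 27}{13 + \left(b{\left(-3 \right)} + 1\right)} = 1502 \frac{\sqrt{3} \sqrt{6} - 27}{13 + \left(-8 + 1\right)} = 1502 \frac{3 \sqrt{2} - 27}{13 - 7} = 1502 \frac{-27 + 3 \sqrt{2}}{6} = 1502 \left(-27 + 3 \sqrt{2}\right) \frac{1}{6} = 1502 \left(- \frac{9}{2} + \frac{\sqrt{2}}{2}\right) = -6759 + 751 \sqrt{2}$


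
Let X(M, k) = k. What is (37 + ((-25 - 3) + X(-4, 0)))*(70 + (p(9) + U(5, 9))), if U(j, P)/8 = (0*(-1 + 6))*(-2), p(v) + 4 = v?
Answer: 675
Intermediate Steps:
p(v) = -4 + v
U(j, P) = 0 (U(j, P) = 8*((0*(-1 + 6))*(-2)) = 8*((0*5)*(-2)) = 8*(0*(-2)) = 8*0 = 0)
(37 + ((-25 - 3) + X(-4, 0)))*(70 + (p(9) + U(5, 9))) = (37 + ((-25 - 3) + 0))*(70 + ((-4 + 9) + 0)) = (37 + (-28 + 0))*(70 + (5 + 0)) = (37 - 28)*(70 + 5) = 9*75 = 675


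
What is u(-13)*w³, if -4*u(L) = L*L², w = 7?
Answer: 753571/4 ≈ 1.8839e+5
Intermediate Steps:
u(L) = -L³/4 (u(L) = -L*L²/4 = -L³/4)
u(-13)*w³ = -¼*(-13)³*7³ = -¼*(-2197)*343 = (2197/4)*343 = 753571/4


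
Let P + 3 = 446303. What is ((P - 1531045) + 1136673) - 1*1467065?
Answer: -1415137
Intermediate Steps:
P = 446300 (P = -3 + 446303 = 446300)
((P - 1531045) + 1136673) - 1*1467065 = ((446300 - 1531045) + 1136673) - 1*1467065 = (-1084745 + 1136673) - 1467065 = 51928 - 1467065 = -1415137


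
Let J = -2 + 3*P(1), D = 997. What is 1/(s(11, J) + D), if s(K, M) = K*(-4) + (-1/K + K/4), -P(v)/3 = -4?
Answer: 44/42049 ≈ 0.0010464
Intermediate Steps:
P(v) = 12 (P(v) = -3*(-4) = 12)
J = 34 (J = -2 + 3*12 = -2 + 36 = 34)
s(K, M) = -1/K - 15*K/4 (s(K, M) = -4*K + (-1/K + K*(1/4)) = -4*K + (-1/K + K/4) = -1/K - 15*K/4)
1/(s(11, J) + D) = 1/((-1/11 - 15/4*11) + 997) = 1/((-1*1/11 - 165/4) + 997) = 1/((-1/11 - 165/4) + 997) = 1/(-1819/44 + 997) = 1/(42049/44) = 44/42049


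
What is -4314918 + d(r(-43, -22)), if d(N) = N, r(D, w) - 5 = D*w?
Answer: -4313967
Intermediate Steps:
r(D, w) = 5 + D*w
-4314918 + d(r(-43, -22)) = -4314918 + (5 - 43*(-22)) = -4314918 + (5 + 946) = -4314918 + 951 = -4313967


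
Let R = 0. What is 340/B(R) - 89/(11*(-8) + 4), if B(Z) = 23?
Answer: 30607/1932 ≈ 15.842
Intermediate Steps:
340/B(R) - 89/(11*(-8) + 4) = 340/23 - 89/(11*(-8) + 4) = 340*(1/23) - 89/(-88 + 4) = 340/23 - 89/(-84) = 340/23 - 89*(-1/84) = 340/23 + 89/84 = 30607/1932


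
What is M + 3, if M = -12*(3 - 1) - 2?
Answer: -23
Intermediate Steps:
M = -26 (M = -12*2 - 2 = -2*12 - 2 = -24 - 2 = -26)
M + 3 = -26 + 3 = -23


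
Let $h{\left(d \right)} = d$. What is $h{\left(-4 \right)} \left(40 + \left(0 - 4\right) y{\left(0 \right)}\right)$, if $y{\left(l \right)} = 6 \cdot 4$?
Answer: $224$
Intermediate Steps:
$y{\left(l \right)} = 24$
$h{\left(-4 \right)} \left(40 + \left(0 - 4\right) y{\left(0 \right)}\right) = - 4 \left(40 + \left(0 - 4\right) 24\right) = - 4 \left(40 - 96\right) = \left(-4\right) \left(-56\right) = 224$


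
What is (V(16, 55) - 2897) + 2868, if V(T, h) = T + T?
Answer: 3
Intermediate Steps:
V(T, h) = 2*T
(V(16, 55) - 2897) + 2868 = (2*16 - 2897) + 2868 = (32 - 2897) + 2868 = -2865 + 2868 = 3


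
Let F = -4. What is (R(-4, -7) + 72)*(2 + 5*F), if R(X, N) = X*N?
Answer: -1800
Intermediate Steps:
R(X, N) = N*X
(R(-4, -7) + 72)*(2 + 5*F) = (-7*(-4) + 72)*(2 + 5*(-4)) = (28 + 72)*(2 - 20) = 100*(-18) = -1800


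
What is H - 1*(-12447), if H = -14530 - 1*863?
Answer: -2946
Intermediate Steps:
H = -15393 (H = -14530 - 863 = -15393)
H - 1*(-12447) = -15393 - 1*(-12447) = -15393 + 12447 = -2946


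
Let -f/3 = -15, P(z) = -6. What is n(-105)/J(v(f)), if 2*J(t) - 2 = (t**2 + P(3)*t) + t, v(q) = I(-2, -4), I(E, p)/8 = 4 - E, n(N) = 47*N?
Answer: -4935/1033 ≈ -4.7773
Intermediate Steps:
I(E, p) = 32 - 8*E (I(E, p) = 8*(4 - E) = 32 - 8*E)
f = 45 (f = -3*(-15) = 45)
v(q) = 48 (v(q) = 32 - 8*(-2) = 32 + 16 = 48)
J(t) = 1 + t**2/2 - 5*t/2 (J(t) = 1 + ((t**2 - 6*t) + t)/2 = 1 + (t**2 - 5*t)/2 = 1 + (t**2/2 - 5*t/2) = 1 + t**2/2 - 5*t/2)
n(-105)/J(v(f)) = (47*(-105))/(1 + (1/2)*48**2 - 5/2*48) = -4935/(1 + (1/2)*2304 - 120) = -4935/(1 + 1152 - 120) = -4935/1033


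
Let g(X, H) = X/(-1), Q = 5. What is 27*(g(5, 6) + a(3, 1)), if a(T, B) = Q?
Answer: 0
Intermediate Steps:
a(T, B) = 5
g(X, H) = -X (g(X, H) = X*(-1) = -X)
27*(g(5, 6) + a(3, 1)) = 27*(-1*5 + 5) = 27*(-5 + 5) = 27*0 = 0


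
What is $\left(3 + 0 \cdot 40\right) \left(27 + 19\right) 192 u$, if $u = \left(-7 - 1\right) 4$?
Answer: $-847872$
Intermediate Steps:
$u = -32$ ($u = \left(-8\right) 4 = -32$)
$\left(3 + 0 \cdot 40\right) \left(27 + 19\right) 192 u = \left(3 + 0 \cdot 40\right) \left(27 + 19\right) 192 \left(-32\right) = \left(3 + 0\right) 46 \cdot 192 \left(-32\right) = 3 \cdot 46 \cdot 192 \left(-32\right) = 138 \cdot 192 \left(-32\right) = 26496 \left(-32\right) = -847872$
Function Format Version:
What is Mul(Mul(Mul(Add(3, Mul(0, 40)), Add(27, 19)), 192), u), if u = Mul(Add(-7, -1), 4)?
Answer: -847872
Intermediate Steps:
u = -32 (u = Mul(-8, 4) = -32)
Mul(Mul(Mul(Add(3, Mul(0, 40)), Add(27, 19)), 192), u) = Mul(Mul(Mul(Add(3, Mul(0, 40)), Add(27, 19)), 192), -32) = Mul(Mul(Mul(Add(3, 0), 46), 192), -32) = Mul(Mul(Mul(3, 46), 192), -32) = Mul(Mul(138, 192), -32) = Mul(26496, -32) = -847872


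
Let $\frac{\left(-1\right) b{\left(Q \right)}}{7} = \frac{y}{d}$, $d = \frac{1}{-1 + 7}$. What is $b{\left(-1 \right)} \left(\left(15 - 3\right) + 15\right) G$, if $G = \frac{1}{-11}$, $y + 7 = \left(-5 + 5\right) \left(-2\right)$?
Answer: $- \frac{7938}{11} \approx -721.64$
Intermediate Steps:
$d = \frac{1}{6} \approx 0.16667$
$y = -7$ ($y = -7 + \left(-5 + 5\right) \left(-2\right) = -7 + 0 \left(-2\right) = -7 + 0 = -7$)
$G = - \frac{1}{11} \approx -0.090909$
$b{\left(Q \right)} = 294$ ($b{\left(Q \right)} = - 7 \left(- 7 \frac{1}{\frac{1}{6}}\right) = - 7 \left(\left(-7\right) 6\right) = \left(-7\right) \left(-42\right) = 294$)
$b{\left(-1 \right)} \left(\left(15 - 3\right) + 15\right) G = 294 \left(\left(15 - 3\right) + 15\right) \left(- \frac{1}{11}\right) = 294 \left(12 + 15\right) \left(- \frac{1}{11}\right) = 294 \cdot 27 \left(- \frac{1}{11}\right) = 7938 \left(- \frac{1}{11}\right) = - \frac{7938}{11}$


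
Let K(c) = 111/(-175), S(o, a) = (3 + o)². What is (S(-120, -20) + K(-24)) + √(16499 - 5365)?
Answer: 2395464/175 + √11134 ≈ 13794.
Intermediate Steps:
K(c) = -111/175 (K(c) = 111*(-1/175) = -111/175)
(S(-120, -20) + K(-24)) + √(16499 - 5365) = ((3 - 120)² - 111/175) + √(16499 - 5365) = ((-117)² - 111/175) + √11134 = (13689 - 111/175) + √11134 = 2395464/175 + √11134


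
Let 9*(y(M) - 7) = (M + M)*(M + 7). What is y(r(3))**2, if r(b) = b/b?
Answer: 6241/81 ≈ 77.049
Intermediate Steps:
r(b) = 1
y(M) = 7 + 2*M*(7 + M)/9 (y(M) = 7 + ((M + M)*(M + 7))/9 = 7 + ((2*M)*(7 + M))/9 = 7 + (2*M*(7 + M))/9 = 7 + 2*M*(7 + M)/9)
y(r(3))**2 = (7 + (2/9)*1**2 + (14/9)*1)**2 = (7 + (2/9)*1 + 14/9)**2 = (7 + 2/9 + 14/9)**2 = (79/9)**2 = 6241/81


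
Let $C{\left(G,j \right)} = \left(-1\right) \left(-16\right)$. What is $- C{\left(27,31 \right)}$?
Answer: $-16$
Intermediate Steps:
$C{\left(G,j \right)} = 16$
$- C{\left(27,31 \right)} = \left(-1\right) 16 = -16$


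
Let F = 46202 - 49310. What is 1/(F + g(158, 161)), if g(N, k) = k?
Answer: -1/2947 ≈ -0.00033933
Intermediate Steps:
F = -3108
1/(F + g(158, 161)) = 1/(-3108 + 161) = 1/(-2947) = -1/2947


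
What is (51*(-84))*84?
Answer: -359856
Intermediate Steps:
(51*(-84))*84 = -4284*84 = -359856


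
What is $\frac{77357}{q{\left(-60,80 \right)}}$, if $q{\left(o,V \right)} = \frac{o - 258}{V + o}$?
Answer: $- \frac{773570}{159} \approx -4865.2$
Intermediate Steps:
$q{\left(o,V \right)} = \frac{-258 + o}{V + o}$
$\frac{77357}{q{\left(-60,80 \right)}} = \frac{77357}{\frac{1}{80 - 60} \left(-258 - 60\right)} = \frac{77357}{\frac{1}{20} \left(-318\right)} = \frac{77357}{- \frac{159}{10}} = 77357 \left(- \frac{10}{159}\right) = - \frac{773570}{159}$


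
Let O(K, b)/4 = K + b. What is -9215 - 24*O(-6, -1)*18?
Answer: 2881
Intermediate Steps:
O(K, b) = 4*K + 4*b (O(K, b) = 4*(K + b) = 4*K + 4*b)
-9215 - 24*O(-6, -1)*18 = -9215 - 24*(4*(-6) + 4*(-1))*18 = -9215 - 24*(-24 - 4)*18 = -9215 - 24*(-28)*18 = -9215 + 672*18 = -9215 + 12096 = 2881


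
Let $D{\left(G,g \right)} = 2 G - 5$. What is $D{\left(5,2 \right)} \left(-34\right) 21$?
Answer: $-3570$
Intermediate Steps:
$D{\left(G,g \right)} = -5 + 2 G$
$D{\left(5,2 \right)} \left(-34\right) 21 = \left(-5 + 2 \cdot 5\right) \left(-34\right) 21 = \left(-5 + 10\right) \left(-34\right) 21 = 5 \left(-34\right) 21 = \left(-170\right) 21 = -3570$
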